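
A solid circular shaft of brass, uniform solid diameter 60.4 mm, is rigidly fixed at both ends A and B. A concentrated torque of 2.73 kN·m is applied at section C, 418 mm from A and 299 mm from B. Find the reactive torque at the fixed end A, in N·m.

With uniform GJ and both ends fixed, compatibility θ_AC = θ_CB gives T_A·a = T_B·b, together with T_A + T_B = T₀.
T_A = T₀·b/(a+b) = 2730·299/717.0 = 1138 N·m; T_B = 1592 N·m.

1140 N·m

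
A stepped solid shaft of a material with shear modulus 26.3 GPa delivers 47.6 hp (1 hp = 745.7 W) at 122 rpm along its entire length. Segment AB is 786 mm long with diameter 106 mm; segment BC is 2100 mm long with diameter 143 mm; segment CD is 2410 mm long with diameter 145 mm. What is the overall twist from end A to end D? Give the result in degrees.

1.03°

ω = 2π·122/60 = 12.78 rad/s, so T = P/ω = 47.6×745.7 / 12.78 = 2778 N·m.
J_AB = π(0.106)⁴/32 = 1.24×10^-5 m⁴; J_BC = π(0.143)⁴/32 = 4.11×10^-5 m⁴; J_CD = π(0.145)⁴/32 = 4.34×10^-5 m⁴.
θ = (T/G)·Σ L_i/J_i = (2778/26.3×10⁹)·(0.786/1.24×10^-5 + 2.10/4.11×10^-5 + 2.41/4.34×10^-5) = 0.01797 rad.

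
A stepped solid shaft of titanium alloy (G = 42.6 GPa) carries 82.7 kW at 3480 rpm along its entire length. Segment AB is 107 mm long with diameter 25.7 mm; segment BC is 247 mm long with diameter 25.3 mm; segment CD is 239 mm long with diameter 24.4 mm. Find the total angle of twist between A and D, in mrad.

82.6 mrad

ω = 2π·3480/60 = 364.4 rad/s, so T = P/ω = 82.7×10³ / 364.4 = 226.9 N·m.
J_AB = π(0.0257)⁴/32 = 4.28×10^-8 m⁴; J_BC = π(0.0253)⁴/32 = 4.02×10^-8 m⁴; J_CD = π(0.0244)⁴/32 = 3.48×10^-8 m⁴.
θ = (T/G)·Σ L_i/J_i = (226.9/42.6×10⁹)·(0.107/4.28×10^-8 + 0.247/4.02×10^-8 + 0.239/3.48×10^-8) = 0.08261 rad.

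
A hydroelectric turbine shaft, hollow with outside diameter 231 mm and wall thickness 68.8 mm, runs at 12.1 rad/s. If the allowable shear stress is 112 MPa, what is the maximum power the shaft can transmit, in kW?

3190 kW

J = π(d_o⁴ − d_i⁴)/32 = π(0.231⁴ − 0.0934⁴)/32 = 2.721×10^-4 m⁴.
T_max = τ_allow·J/r = 1.12×10^8 × 2.721×10^-4 / 0.116 = 263800 N·m.
ω = 12.1 rad/s, so P_max = T_max·ω = 3.192×10^6 W.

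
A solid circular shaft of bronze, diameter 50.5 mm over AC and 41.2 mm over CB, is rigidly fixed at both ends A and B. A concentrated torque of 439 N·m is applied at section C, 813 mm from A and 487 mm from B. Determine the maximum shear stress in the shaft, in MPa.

Compatibility: T_A·a/J_AC = T_B·b/J_CB with T_A + T_B = T₀.
J_AC = 6.39×10^-7 m⁴, J_CB = 2.83×10^-7 m⁴, so T_A = T₀·(J_AC/a)/((J_AC/a)+(J_CB/b)) = 252.4 N·m, T_B = 186.6 N·m.
τ in each portion: τ_AC = 9.98×10^6 Pa, τ_CB = 1.36×10^7 Pa; maximum is in CB.
τ_max = T_CB·r/J = 186.6·0.0206/2.83×10^-7 = 1.359×10^7 Pa.

13.6 MPa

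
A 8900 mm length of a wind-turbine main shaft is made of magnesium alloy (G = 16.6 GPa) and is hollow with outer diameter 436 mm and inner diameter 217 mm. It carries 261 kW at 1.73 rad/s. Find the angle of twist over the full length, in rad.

0.0243 rad

ω = 1.73 rad/s, so T = P/ω = 261×10³ / 1.730 = 150900 N·m.
J = π(d_o⁴ − d_i⁴)/32 = π(0.436⁴ − 0.217⁴)/32 = 3.330×10^-3 m⁴.
θ = T·L/(G·J) = 150900 × 8.90 / (16.6×10⁹ × 3.330×10^-3) = 0.02429 rad.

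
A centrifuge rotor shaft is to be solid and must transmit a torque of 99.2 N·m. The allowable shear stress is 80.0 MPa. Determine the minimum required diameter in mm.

For a solid shaft τ_max = 16T/(πd³), so d = (16T/(π τ_allow))^(1/3) = (16·99.20/(π·8.00×10^7))^(1/3) = 0.01848 m.

18.5 mm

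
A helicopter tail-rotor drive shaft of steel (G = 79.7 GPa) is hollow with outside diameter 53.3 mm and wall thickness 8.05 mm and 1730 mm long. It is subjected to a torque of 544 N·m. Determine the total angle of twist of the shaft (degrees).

J = π(d_o⁴ − d_i⁴)/32 = π(0.0533⁴ − 0.0372⁴)/32 = 6.043×10^-7 m⁴.
θ = T·L/(G·J) = 544.0 × 1.73 / (79.7×10⁹ × 6.043×10^-7) = 0.01954 rad.

1.12°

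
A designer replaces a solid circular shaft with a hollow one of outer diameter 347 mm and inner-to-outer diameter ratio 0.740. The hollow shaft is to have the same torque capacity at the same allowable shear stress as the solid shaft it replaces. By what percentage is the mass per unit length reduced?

42.6 %

Equal τ_max and T ⇒ the solid shaft needs d_s³ = d_o³(1−k⁴), so d_s = 347·(1−0.740⁴)^(1/3) = 308.1 mm.
Area ratio A_h/A_s = d_o²(1−k²)/d_s² = (1−k²)/(1−k⁴)^(2/3) = 0.5738.
Mass saving = 1 − 0.5738 = 42.6 %.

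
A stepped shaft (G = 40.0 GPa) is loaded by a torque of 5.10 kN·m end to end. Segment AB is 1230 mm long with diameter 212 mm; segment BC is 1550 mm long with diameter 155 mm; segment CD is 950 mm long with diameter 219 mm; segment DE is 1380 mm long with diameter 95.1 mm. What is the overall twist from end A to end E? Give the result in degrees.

J_AB = π(0.212)⁴/32 = 1.98×10^-4 m⁴; J_BC = π(0.155)⁴/32 = 5.67×10^-5 m⁴; J_CD = π(0.219)⁴/32 = 2.26×10^-4 m⁴; J_DE = π(0.0951)⁴/32 = 8.03×10^-6 m⁴.
θ = (T/G)·Σ L_i/J_i = (5100/40.0×10⁹)·(1.23/1.98×10^-4 + 1.55/5.67×10^-5 + 0.950/2.26×10^-4 + 1.38/8.03×10^-6) = 0.02673 rad.

1.53°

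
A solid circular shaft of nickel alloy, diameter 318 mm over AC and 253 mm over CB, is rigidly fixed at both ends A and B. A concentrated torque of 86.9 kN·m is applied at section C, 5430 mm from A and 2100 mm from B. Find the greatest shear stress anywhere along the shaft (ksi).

Compatibility: T_A·a/J_AC = T_B·b/J_CB with T_A + T_B = T₀.
J_AC = 1.00×10^-3 m⁴, J_CB = 4.02×10^-4 m⁴, so T_A = T₀·(J_AC/a)/((J_AC/a)+(J_CB/b)) = 42680 N·m, T_B = 44220 N·m.
τ in each portion: τ_AC = 6.76×10^6 Pa, τ_CB = 1.39×10^7 Pa; maximum is in CB.
τ_max = T_CB·r/J = 44220·0.127/4.02×10^-4 = 1.391×10^7 Pa.

2.02 ksi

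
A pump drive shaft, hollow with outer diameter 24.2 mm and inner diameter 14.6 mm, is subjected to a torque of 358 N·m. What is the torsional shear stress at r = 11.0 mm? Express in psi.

J = π(d_o⁴ − d_i⁴)/32 = π(0.0242⁴ − 0.0146⁴)/32 = 2.921×10^-8 m⁴.
Shear stress varies linearly with radius: τ = T·r/J = 358.0 × 0.0110 / 2.921×10^-8 = 1.348×10^8 Pa.

19600 psi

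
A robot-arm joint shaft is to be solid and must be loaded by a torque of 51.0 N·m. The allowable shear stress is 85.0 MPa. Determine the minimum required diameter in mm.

For a solid shaft τ_max = 16T/(πd³), so d = (16T/(π τ_allow))^(1/3) = (16·51.00/(π·8.50×10^7))^(1/3) = 0.01451 m.

14.5 mm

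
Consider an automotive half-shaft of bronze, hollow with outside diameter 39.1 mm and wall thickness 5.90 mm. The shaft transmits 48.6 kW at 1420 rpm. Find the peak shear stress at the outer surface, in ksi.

5.30 ksi

ω = 2π·1420/60 = 148.7 rad/s, so T = P/ω = 48.6×10³ / 148.7 = 326.8 N·m.
J = π(d_o⁴ − d_i⁴)/32 = π(0.0391⁴ − 0.0273⁴)/32 = 1.749×10^-7 m⁴.
τ_max = T·r/J = 326.8 × 0.0196 / 1.749×10^-7 = 3.653×10^7 Pa.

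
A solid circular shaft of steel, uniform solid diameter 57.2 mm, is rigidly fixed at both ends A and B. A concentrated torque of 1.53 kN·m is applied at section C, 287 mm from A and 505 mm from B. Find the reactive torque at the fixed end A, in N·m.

With uniform GJ and both ends fixed, compatibility θ_AC = θ_CB gives T_A·a = T_B·b, together with T_A + T_B = T₀.
T_A = T₀·b/(a+b) = 1530·505/792.0 = 975.6 N·m; T_B = 554.4 N·m.

976 N·m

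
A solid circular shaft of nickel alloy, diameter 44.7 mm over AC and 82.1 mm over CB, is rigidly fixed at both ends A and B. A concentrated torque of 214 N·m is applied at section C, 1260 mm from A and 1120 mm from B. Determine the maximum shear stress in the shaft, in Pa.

Compatibility: T_A·a/J_AC = T_B·b/J_CB with T_A + T_B = T₀.
J_AC = 3.92×10^-7 m⁴, J_CB = 4.46×10^-6 m⁴, so T_A = T₀·(J_AC/a)/((J_AC/a)+(J_CB/b)) = 15.50 N·m, T_B = 198.5 N·m.
τ in each portion: τ_AC = 8.84×10^5 Pa, τ_CB = 1.83×10^6 Pa; maximum is in CB.
τ_max = T_CB·r/J = 198.5·0.0410/4.46×10^-6 = 1.827×10^6 Pa.

1.83e6 Pa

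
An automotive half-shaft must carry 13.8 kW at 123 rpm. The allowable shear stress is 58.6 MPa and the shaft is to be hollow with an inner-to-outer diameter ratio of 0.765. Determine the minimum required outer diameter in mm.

ω = 2π·123/60 = 12.88 rad/s, so T = P/ω = 13.8×10³ / 12.88 = 1071 N·m.
For a hollow shaft with d_i/d_o = 0.765: τ_max = 16T/(π d_o³ (1−k⁴)), so d_o = [16T/(π τ_allow (1−k⁴))]^(1/3) = [16·1071/(π·5.86×10^7·0.6575)]^(1/3) = 0.05212 m.

52.1 mm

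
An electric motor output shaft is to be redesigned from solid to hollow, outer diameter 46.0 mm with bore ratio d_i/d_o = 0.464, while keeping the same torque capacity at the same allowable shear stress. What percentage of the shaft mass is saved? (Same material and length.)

Equal τ_max and T ⇒ the solid shaft needs d_s³ = d_o³(1−k⁴), so d_s = 46.0·(1−0.464⁴)^(1/3) = 45.28 mm.
Area ratio A_h/A_s = d_o²(1−k²)/d_s² = (1−k²)/(1−k⁴)^(2/3) = 0.8099.
Mass saving = 1 − 0.8099 = 19.0 %.

19.0 %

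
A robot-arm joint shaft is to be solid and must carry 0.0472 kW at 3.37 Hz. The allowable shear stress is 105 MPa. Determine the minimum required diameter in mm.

ω = 2π·3.37 = 21.17 rad/s, so T = P/ω = 0.0472×10³ / 21.17 = 2.229 N·m.
For a solid shaft τ_max = 16T/(πd³), so d = (16T/(π τ_allow))^(1/3) = (16·2.229/(π·1.05×10^8))^(1/3) = 0.004764 m.

4.76 mm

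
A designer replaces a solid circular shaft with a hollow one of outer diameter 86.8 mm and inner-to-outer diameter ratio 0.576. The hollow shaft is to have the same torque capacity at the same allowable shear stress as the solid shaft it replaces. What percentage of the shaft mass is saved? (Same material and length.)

Equal τ_max and T ⇒ the solid shaft needs d_s³ = d_o³(1−k⁴), so d_s = 86.8·(1−0.576⁴)^(1/3) = 83.49 mm.
Area ratio A_h/A_s = d_o²(1−k²)/d_s² = (1−k²)/(1−k⁴)^(2/3) = 0.7222.
Mass saving = 1 − 0.7222 = 27.8 %.

27.8 %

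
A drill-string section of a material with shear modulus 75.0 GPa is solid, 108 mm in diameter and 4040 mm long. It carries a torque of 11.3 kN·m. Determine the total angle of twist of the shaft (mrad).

J = πd⁴/32 = π(0.108)⁴/32 = 1.336×10^-5 m⁴.
θ = T·L/(G·J) = 11300 × 4.04 / (75.0×10⁹ × 1.336×10^-5) = 0.04557 rad.

45.6 mrad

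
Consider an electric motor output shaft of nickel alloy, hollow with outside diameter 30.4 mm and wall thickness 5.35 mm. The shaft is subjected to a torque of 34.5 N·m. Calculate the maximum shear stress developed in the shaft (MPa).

7.59 MPa

J = π(d_o⁴ − d_i⁴)/32 = π(0.0304⁴ − 0.0197⁴)/32 = 6.906×10^-8 m⁴.
τ_max = T·r/J = 34.50 × 0.0152 / 6.906×10^-8 = 7.593×10^6 Pa.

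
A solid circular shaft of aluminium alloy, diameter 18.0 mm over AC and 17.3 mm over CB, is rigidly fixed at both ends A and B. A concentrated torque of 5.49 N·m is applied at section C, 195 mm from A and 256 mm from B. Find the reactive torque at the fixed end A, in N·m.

Compatibility: T_A·a/J_AC = T_B·b/J_CB with T_A + T_B = T₀.
J_AC = 1.03×10^-8 m⁴, J_CB = 8.79×10^-9 m⁴, so T_A = T₀·(J_AC/a)/((J_AC/a)+(J_CB/b)) = 3.327 N·m, T_B = 2.163 N·m.

3.33 N·m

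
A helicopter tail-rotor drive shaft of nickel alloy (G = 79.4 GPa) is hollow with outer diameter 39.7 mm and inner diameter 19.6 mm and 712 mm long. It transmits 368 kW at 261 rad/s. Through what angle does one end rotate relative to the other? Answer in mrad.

55.1 mrad

ω = 261 rad/s, so T = P/ω = 368×10³ / 261.0 = 1410 N·m.
J = π(d_o⁴ − d_i⁴)/32 = π(0.0397⁴ − 0.0196⁴)/32 = 2.294×10^-7 m⁴.
θ = T·L/(G·J) = 1410 × 0.712 / (79.4×10⁹ × 2.294×10^-7) = 0.05512 rad.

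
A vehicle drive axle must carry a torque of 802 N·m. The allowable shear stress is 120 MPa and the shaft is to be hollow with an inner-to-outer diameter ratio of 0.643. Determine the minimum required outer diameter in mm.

For a hollow shaft with d_i/d_o = 0.643: τ_max = 16T/(π d_o³ (1−k⁴)), so d_o = [16T/(π τ_allow (1−k⁴))]^(1/3) = [16·802.0/(π·1.20×10^8·0.8291)]^(1/3) = 0.03450 m.

34.5 mm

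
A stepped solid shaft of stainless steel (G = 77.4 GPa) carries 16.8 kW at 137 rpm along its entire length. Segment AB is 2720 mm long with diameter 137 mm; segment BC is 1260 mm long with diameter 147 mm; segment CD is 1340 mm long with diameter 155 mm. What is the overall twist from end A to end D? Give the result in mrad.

ω = 2π·137/60 = 14.35 rad/s, so T = P/ω = 16.8×10³ / 14.35 = 1171 N·m.
J_AB = π(0.137)⁴/32 = 3.46×10^-5 m⁴; J_BC = π(0.147)⁴/32 = 4.58×10^-5 m⁴; J_CD = π(0.155)⁴/32 = 5.67×10^-5 m⁴.
θ = (T/G)·Σ L_i/J_i = (1171/77.4×10⁹)·(2.72/3.46×10^-5 + 1.26/4.58×10^-5 + 1.34/5.67×10^-5) = 1.963×10^-3 rad.

1.96 mrad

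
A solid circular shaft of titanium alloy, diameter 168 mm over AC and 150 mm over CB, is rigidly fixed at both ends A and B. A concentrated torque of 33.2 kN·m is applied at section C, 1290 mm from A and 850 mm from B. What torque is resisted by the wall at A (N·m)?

16900 N·m

Compatibility: T_A·a/J_AC = T_B·b/J_CB with T_A + T_B = T₀.
J_AC = 7.82×10^-5 m⁴, J_CB = 4.97×10^-5 m⁴, so T_A = T₀·(J_AC/a)/((J_AC/a)+(J_CB/b)) = 16900 N·m, T_B = 16300 N·m.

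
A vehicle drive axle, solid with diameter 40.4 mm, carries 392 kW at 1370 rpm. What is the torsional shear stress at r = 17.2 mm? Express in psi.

ω = 2π·1370/60 = 143.5 rad/s, so T = P/ω = 392×10³ / 143.5 = 2732 N·m.
J = πd⁴/32 = π(0.0404)⁴/32 = 2.615×10^-7 m⁴.
Shear stress varies linearly with radius: τ = T·r/J = 2732 × 0.0172 / 2.615×10^-7 = 1.797×10^8 Pa.

26100 psi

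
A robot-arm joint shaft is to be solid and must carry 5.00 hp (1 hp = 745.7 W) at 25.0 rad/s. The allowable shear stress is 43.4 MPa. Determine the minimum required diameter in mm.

26.0 mm

ω = 25.0 rad/s, so T = P/ω = 5.00×745.7 / 25.00 = 149.1 N·m.
For a solid shaft τ_max = 16T/(πd³), so d = (16T/(π τ_allow))^(1/3) = (16·149.1/(π·4.34×10^7))^(1/3) = 0.02596 m.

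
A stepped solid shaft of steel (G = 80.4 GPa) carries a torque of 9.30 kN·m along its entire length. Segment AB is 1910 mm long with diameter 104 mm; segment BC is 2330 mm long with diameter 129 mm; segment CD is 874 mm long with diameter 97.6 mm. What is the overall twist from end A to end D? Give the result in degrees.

2.32°

J_AB = π(0.104)⁴/32 = 1.15×10^-5 m⁴; J_BC = π(0.129)⁴/32 = 2.72×10^-5 m⁴; J_CD = π(0.0976)⁴/32 = 8.91×10^-6 m⁴.
θ = (T/G)·Σ L_i/J_i = (9300/80.4×10⁹)·(1.91/1.15×10^-5 + 2.33/2.72×10^-5 + 0.874/8.91×10^-6) = 0.04050 rad.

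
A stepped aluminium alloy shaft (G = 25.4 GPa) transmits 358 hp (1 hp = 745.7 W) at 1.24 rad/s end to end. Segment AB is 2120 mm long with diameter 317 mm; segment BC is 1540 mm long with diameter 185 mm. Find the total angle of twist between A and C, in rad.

0.132 rad

ω = 1.24 rad/s, so T = P/ω = 358×745.7 / 1.240 = 215300 N·m.
J_AB = π(0.317)⁴/32 = 9.91×10^-4 m⁴; J_BC = π(0.185)⁴/32 = 1.15×10^-4 m⁴.
θ = (T/G)·Σ L_i/J_i = (215300/25.4×10⁹)·(2.12/9.91×10^-4 + 1.54/1.15×10^-4) = 0.1316 rad.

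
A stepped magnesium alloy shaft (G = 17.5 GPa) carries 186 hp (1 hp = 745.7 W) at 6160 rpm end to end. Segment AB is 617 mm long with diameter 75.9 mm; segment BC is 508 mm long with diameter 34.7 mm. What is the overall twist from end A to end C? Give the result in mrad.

46.2 mrad

ω = 2π·6160/60 = 645.1 rad/s, so T = P/ω = 186×745.7 / 645.1 = 215.0 N·m.
J_AB = π(0.0759)⁴/32 = 3.26×10^-6 m⁴; J_BC = π(0.0347)⁴/32 = 1.42×10^-7 m⁴.
θ = (T/G)·Σ L_i/J_i = (215.0/17.5×10⁹)·(0.617/3.26×10^-6 + 0.508/1.42×10^-7) = 0.04618 rad.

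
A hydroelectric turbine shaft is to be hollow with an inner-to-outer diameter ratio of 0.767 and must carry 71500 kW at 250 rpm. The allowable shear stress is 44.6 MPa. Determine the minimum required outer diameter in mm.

ω = 2π·250/60 = 26.18 rad/s, so T = P/ω = 71500×10³ / 26.18 = 2.731e6 N·m.
For a hollow shaft with d_i/d_o = 0.767: τ_max = 16T/(π d_o³ (1−k⁴)), so d_o = [16T/(π τ_allow (1−k⁴))]^(1/3) = [16·2.731e6/(π·4.46×10^7·0.6539)]^(1/3) = 0.7813 m.

781 mm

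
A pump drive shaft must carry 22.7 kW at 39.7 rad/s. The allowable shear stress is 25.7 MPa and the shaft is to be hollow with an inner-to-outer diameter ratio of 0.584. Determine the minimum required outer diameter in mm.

ω = 39.7 rad/s, so T = P/ω = 22.7×10³ / 39.70 = 571.8 N·m.
For a hollow shaft with d_i/d_o = 0.584: τ_max = 16T/(π d_o³ (1−k⁴)), so d_o = [16T/(π τ_allow (1−k⁴))]^(1/3) = [16·571.8/(π·2.57×10^7·0.8837)]^(1/3) = 0.05043 m.

50.4 mm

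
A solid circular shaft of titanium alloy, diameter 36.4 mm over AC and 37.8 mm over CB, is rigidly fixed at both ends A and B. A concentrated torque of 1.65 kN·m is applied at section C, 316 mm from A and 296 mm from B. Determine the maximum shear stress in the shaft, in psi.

12500 psi

Compatibility: T_A·a/J_AC = T_B·b/J_CB with T_A + T_B = T₀.
J_AC = 1.72×10^-7 m⁴, J_CB = 2.00×10^-7 m⁴, so T_A = T₀·(J_AC/a)/((J_AC/a)+(J_CB/b)) = 736.1 N·m, T_B = 913.9 N·m.
τ in each portion: τ_AC = 7.77×10^7 Pa, τ_CB = 8.62×10^7 Pa; maximum is in CB.
τ_max = T_CB·r/J = 913.9·0.0189/2.00×10^-7 = 8.618×10^7 Pa.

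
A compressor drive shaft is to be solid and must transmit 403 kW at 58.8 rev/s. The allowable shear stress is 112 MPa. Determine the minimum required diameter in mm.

ω = 2π·58.8 = 369.5 rad/s, so T = P/ω = 403×10³ / 369.5 = 1091 N·m.
For a solid shaft τ_max = 16T/(πd³), so d = (16T/(π τ_allow))^(1/3) = (16·1091/(π·1.12×10^8))^(1/3) = 0.03674 m.

36.7 mm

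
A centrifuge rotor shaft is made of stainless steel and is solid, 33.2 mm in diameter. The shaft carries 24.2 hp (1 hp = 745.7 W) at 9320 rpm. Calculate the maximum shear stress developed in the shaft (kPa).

2570 kPa

ω = 2π·9320/60 = 976.0 rad/s, so T = P/ω = 24.2×745.7 / 976.0 = 18.49 N·m.
J = πd⁴/32 = π(0.0332)⁴/32 = 1.193×10^-7 m⁴.
τ_max = T·r/J = 18.49 × 0.0166 / 1.193×10^-7 = 2.573×10^6 Pa.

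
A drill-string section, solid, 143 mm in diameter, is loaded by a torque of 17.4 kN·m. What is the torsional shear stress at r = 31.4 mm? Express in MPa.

J = πd⁴/32 = π(0.143)⁴/32 = 4.105×10^-5 m⁴.
Shear stress varies linearly with radius: τ = T·r/J = 17400 × 0.0314 / 4.105×10^-5 = 1.331×10^7 Pa.

13.3 MPa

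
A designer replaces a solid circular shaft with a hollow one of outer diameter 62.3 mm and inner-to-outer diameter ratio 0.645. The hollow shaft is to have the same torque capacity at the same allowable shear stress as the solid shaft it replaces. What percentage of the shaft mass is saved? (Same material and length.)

Equal τ_max and T ⇒ the solid shaft needs d_s³ = d_o³(1−k⁴), so d_s = 62.3·(1−0.645⁴)^(1/3) = 58.48 mm.
Area ratio A_h/A_s = d_o²(1−k²)/d_s² = (1−k²)/(1−k⁴)^(2/3) = 0.6629.
Mass saving = 1 − 0.6629 = 33.7 %.

33.7 %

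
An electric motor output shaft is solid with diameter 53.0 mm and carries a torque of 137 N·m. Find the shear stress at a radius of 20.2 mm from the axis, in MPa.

J = πd⁴/32 = π(0.0530)⁴/32 = 7.746×10^-7 m⁴.
Shear stress varies linearly with radius: τ = T·r/J = 137.0 × 0.0202 / 7.746×10^-7 = 3.572×10^6 Pa.

3.57 MPa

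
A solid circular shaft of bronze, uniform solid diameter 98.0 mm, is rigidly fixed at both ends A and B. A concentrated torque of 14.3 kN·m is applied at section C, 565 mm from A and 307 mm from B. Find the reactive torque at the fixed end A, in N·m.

With uniform GJ and both ends fixed, compatibility θ_AC = θ_CB gives T_A·a = T_B·b, together with T_A + T_B = T₀.
T_A = T₀·b/(a+b) = 14300·307/872.0 = 5035 N·m; T_B = 9265 N·m.

5030 N·m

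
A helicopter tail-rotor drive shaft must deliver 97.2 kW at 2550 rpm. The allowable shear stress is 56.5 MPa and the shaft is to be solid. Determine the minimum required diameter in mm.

ω = 2π·2550/60 = 267.0 rad/s, so T = P/ω = 97.2×10³ / 267.0 = 364.0 N·m.
For a solid shaft τ_max = 16T/(πd³), so d = (16T/(π τ_allow))^(1/3) = (16·364.0/(π·5.65×10^7))^(1/3) = 0.03201 m.

32.0 mm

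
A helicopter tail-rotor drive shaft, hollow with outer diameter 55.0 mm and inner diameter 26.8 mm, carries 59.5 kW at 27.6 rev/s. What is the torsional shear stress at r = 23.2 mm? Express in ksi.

1.36 ksi

ω = 2π·27.6 = 173.4 rad/s, so T = P/ω = 59.5×10³ / 173.4 = 343.1 N·m.
J = π(d_o⁴ − d_i⁴)/32 = π(0.0550⁴ − 0.0268⁴)/32 = 8.477×10^-7 m⁴.
Shear stress varies linearly with radius: τ = T·r/J = 343.1 × 0.0232 / 8.477×10^-7 = 9.390×10^6 Pa.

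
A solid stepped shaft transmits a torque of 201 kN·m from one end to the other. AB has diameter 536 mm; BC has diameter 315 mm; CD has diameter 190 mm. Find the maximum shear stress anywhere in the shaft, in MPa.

149 MPa

Under the same torque, τ_max = 16T/(πd³) is largest where d is smallest — segment CD (d = 190 mm).
τ_max = 16·201000/(π·(0.190)³) = 1.492×10^8 Pa.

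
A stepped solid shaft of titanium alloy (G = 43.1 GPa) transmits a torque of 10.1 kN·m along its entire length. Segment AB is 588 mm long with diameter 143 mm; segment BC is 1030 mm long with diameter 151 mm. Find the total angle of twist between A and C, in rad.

J_AB = π(0.143)⁴/32 = 4.11×10^-5 m⁴; J_BC = π(0.151)⁴/32 = 5.10×10^-5 m⁴.
θ = (T/G)·Σ L_i/J_i = (10100/43.1×10⁹)·(0.588/4.11×10^-5 + 1.03/5.10×10^-5) = 8.085×10^-3 rad.

0.00809 rad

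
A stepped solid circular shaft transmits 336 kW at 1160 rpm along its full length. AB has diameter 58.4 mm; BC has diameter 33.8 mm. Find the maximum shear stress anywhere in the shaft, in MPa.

ω = 2π·1160/60 = 121.5 rad/s, so T = P/ω = 336×10³ / 121.5 = 2766 N·m.
Under the same torque, τ_max = 16T/(πd³) is largest where d is smallest — segment BC (d = 33.8 mm).
τ_max = 16·2766/(π·(0.0338)³) = 3.648×10^8 Pa.

365 MPa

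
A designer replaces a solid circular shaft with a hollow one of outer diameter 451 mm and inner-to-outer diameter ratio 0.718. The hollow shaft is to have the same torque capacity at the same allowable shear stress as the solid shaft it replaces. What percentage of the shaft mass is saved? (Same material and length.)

40.5 %

Equal τ_max and T ⇒ the solid shaft needs d_s³ = d_o³(1−k⁴), so d_s = 451·(1−0.718⁴)^(1/3) = 406.9 mm.
Area ratio A_h/A_s = d_o²(1−k²)/d_s² = (1−k²)/(1−k⁴)^(2/3) = 0.5953.
Mass saving = 1 − 0.5953 = 40.5 %.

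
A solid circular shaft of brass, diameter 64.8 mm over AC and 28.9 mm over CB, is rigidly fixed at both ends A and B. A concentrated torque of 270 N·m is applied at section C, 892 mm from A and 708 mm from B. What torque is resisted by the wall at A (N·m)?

Compatibility: T_A·a/J_AC = T_B·b/J_CB with T_A + T_B = T₀.
J_AC = 1.73×10^-6 m⁴, J_CB = 6.85×10^-8 m⁴, so T_A = T₀·(J_AC/a)/((J_AC/a)+(J_CB/b)) = 257.2 N·m, T_B = 12.82 N·m.

257 N·m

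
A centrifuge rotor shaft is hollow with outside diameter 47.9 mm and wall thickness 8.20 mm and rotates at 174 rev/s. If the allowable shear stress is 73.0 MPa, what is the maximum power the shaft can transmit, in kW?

J = π(d_o⁴ − d_i⁴)/32 = π(0.0479⁴ − 0.0315⁴)/32 = 4.202×10^-7 m⁴.
T_max = τ_allow·J/r = 7.30×10^7 × 4.202×10^-7 / 0.0239 = 1281 N·m.
ω = 2π·174 = 1093 rad/s, so P_max = T_max·ω = 1.400×10^6 W.

1400 kW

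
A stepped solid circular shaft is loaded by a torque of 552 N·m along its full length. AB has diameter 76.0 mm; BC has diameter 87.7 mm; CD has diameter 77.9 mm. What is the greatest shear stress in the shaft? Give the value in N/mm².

6.40 N/mm²

Under the same torque, τ_max = 16T/(πd³) is largest where d is smallest — segment AB (d = 76.0 mm).
τ_max = 16·552.0/(π·(0.0760)³) = 6.404×10^6 Pa.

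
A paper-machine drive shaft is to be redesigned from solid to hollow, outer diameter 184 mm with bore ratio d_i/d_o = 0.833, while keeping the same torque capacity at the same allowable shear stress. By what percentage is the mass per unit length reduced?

Equal τ_max and T ⇒ the solid shaft needs d_s³ = d_o³(1−k⁴), so d_s = 184·(1−0.833⁴)^(1/3) = 147.8 mm.
Area ratio A_h/A_s = d_o²(1−k²)/d_s² = (1−k²)/(1−k⁴)^(2/3) = 0.4743.
Mass saving = 1 − 0.4743 = 52.6 %.

52.6 %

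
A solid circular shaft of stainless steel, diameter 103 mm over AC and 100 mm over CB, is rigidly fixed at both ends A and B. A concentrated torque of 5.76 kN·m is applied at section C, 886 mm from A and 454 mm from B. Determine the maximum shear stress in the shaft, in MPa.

18.6 MPa

Compatibility: T_A·a/J_AC = T_B·b/J_CB with T_A + T_B = T₀.
J_AC = 1.10×10^-5 m⁴, J_CB = 9.82×10^-6 m⁴, so T_A = T₀·(J_AC/a)/((J_AC/a)+(J_CB/b)) = 2107 N·m, T_B = 3653 N·m.
τ in each portion: τ_AC = 9.82×10^6 Pa, τ_CB = 1.86×10^7 Pa; maximum is in CB.
τ_max = T_CB·r/J = 3653·0.0500/9.82×10^-6 = 1.861×10^7 Pa.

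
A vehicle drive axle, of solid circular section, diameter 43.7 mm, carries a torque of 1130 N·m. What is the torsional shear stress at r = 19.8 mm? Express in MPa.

J = πd⁴/32 = π(0.0437)⁴/32 = 3.580×10^-7 m⁴.
Shear stress varies linearly with radius: τ = T·r/J = 1130 × 0.0198 / 3.580×10^-7 = 6.249×10^7 Pa.

62.5 MPa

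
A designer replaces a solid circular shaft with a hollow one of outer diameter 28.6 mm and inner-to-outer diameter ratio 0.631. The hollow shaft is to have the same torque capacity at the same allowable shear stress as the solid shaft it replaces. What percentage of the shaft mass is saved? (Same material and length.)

Equal τ_max and T ⇒ the solid shaft needs d_s³ = d_o³(1−k⁴), so d_s = 28.6·(1−0.631⁴)^(1/3) = 27.00 mm.
Area ratio A_h/A_s = d_o²(1−k²)/d_s² = (1−k²)/(1−k⁴)^(2/3) = 0.6752.
Mass saving = 1 − 0.6752 = 32.5 %.

32.5 %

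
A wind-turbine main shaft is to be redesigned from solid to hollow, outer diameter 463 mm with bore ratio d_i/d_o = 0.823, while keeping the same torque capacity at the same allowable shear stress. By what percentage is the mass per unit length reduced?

Equal τ_max and T ⇒ the solid shaft needs d_s³ = d_o³(1−k⁴), so d_s = 463·(1−0.823⁴)^(1/3) = 377.3 mm.
Area ratio A_h/A_s = d_o²(1−k²)/d_s² = (1−k²)/(1−k⁴)^(2/3) = 0.4859.
Mass saving = 1 − 0.4859 = 51.4 %.

51.4 %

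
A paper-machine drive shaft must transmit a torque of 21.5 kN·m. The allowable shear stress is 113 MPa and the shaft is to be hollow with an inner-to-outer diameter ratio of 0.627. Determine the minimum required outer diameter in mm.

For a hollow shaft with d_i/d_o = 0.627: τ_max = 16T/(π d_o³ (1−k⁴)), so d_o = [16T/(π τ_allow (1−k⁴))]^(1/3) = [16·21500/(π·1.13×10^8·0.8454)]^(1/3) = 0.1047 m.

105 mm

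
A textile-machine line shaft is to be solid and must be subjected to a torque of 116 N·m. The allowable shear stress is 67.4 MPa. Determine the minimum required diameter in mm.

20.6 mm

For a solid shaft τ_max = 16T/(πd³), so d = (16T/(π τ_allow))^(1/3) = (16·116.0/(π·6.74×10^7))^(1/3) = 0.02062 m.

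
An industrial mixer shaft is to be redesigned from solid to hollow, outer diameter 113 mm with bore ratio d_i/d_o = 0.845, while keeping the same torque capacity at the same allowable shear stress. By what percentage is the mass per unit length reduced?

Equal τ_max and T ⇒ the solid shaft needs d_s³ = d_o³(1−k⁴), so d_s = 113·(1−0.845⁴)^(1/3) = 89.10 mm.
Area ratio A_h/A_s = d_o²(1−k²)/d_s² = (1−k²)/(1−k⁴)^(2/3) = 0.4600.
Mass saving = 1 − 0.4600 = 54.0 %.

54.0 %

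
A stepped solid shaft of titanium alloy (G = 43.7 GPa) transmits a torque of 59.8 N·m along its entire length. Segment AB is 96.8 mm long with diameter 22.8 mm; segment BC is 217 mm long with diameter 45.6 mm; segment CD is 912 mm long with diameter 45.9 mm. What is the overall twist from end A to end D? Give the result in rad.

J_AB = π(0.0228)⁴/32 = 2.65×10^-8 m⁴; J_BC = π(0.0456)⁴/32 = 4.24×10^-7 m⁴; J_CD = π(0.0459)⁴/32 = 4.36×10^-7 m⁴.
θ = (T/G)·Σ L_i/J_i = (59.80/43.7×10⁹)·(0.0968/2.65×10^-8 + 0.217/4.24×10^-7 + 0.912/4.36×10^-7) = 8.556×10^-3 rad.

0.00856 rad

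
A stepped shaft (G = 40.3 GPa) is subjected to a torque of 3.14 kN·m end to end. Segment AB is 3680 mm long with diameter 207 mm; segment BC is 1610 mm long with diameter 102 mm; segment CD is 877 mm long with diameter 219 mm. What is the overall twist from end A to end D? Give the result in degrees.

J_AB = π(0.207)⁴/32 = 1.80×10^-4 m⁴; J_BC = π(0.102)⁴/32 = 1.06×10^-5 m⁴; J_CD = π(0.219)⁴/32 = 2.26×10^-4 m⁴.
θ = (T/G)·Σ L_i/J_i = (3140/40.3×10⁹)·(3.68/1.80×10^-4 + 1.61/1.06×10^-5 + 0.877/2.26×10^-4) = 0.01370 rad.

0.785°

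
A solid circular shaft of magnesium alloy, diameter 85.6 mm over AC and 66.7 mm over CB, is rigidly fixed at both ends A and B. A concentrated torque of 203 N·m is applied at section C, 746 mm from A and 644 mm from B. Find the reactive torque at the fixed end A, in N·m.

142 N·m

Compatibility: T_A·a/J_AC = T_B·b/J_CB with T_A + T_B = T₀.
J_AC = 5.27×10^-6 m⁴, J_CB = 1.94×10^-6 m⁴, so T_A = T₀·(J_AC/a)/((J_AC/a)+(J_CB/b)) = 142.3 N·m, T_B = 60.75 N·m.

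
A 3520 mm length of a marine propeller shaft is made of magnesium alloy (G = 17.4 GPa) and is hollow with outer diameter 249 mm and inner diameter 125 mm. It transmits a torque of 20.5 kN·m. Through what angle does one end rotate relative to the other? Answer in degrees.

J = π(d_o⁴ − d_i⁴)/32 = π(0.249⁴ − 0.125⁴)/32 = 3.534×10^-4 m⁴.
θ = T·L/(G·J) = 20500 × 3.52 / (17.4×10⁹ × 3.534×10^-4) = 0.01173 rad.

0.672°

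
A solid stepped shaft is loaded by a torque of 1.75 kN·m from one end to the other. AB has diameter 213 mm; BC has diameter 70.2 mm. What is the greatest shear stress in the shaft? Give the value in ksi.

3.74 ksi

Under the same torque, τ_max = 16T/(πd³) is largest where d is smallest — segment BC (d = 70.2 mm).
τ_max = 16·1750/(π·(0.0702)³) = 2.576×10^7 Pa.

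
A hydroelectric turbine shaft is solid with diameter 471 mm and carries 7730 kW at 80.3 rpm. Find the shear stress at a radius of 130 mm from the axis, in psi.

ω = 2π·80.3/60 = 8.409 rad/s, so T = P/ω = 7730×10³ / 8.409 = 919300 N·m.
J = πd⁴/32 = π(0.471)⁴/32 = 4.832×10^-3 m⁴.
Shear stress varies linearly with radius: τ = T·r/J = 919300 × 0.130 / 4.832×10^-3 = 2.473×10^7 Pa.

3590 psi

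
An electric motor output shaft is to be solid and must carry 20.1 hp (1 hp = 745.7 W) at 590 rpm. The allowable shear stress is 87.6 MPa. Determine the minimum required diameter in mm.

ω = 2π·590/60 = 61.78 rad/s, so T = P/ω = 20.1×745.7 / 61.78 = 242.6 N·m.
For a solid shaft τ_max = 16T/(πd³), so d = (16T/(π τ_allow))^(1/3) = (16·242.6/(π·8.76×10^7))^(1/3) = 0.02416 m.

24.2 mm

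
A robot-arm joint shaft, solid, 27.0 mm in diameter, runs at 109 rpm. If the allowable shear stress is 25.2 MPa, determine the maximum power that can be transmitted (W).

J = πd⁴/32 = π(0.0270)⁴/32 = 5.217×10^-8 m⁴.
T_max = τ_allow·J/r = 2.52×10^7 × 5.217×10^-8 / 0.0135 = 97.39 N·m.
ω = 2π·109/60 = 11.41 rad/s, so P_max = T_max·ω = 1112 W.

1110 W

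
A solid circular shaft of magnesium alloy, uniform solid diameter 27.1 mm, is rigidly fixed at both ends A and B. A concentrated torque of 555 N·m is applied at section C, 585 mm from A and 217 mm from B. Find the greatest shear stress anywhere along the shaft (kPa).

With uniform GJ and both ends fixed, compatibility θ_AC = θ_CB gives T_A·a = T_B·b, together with T_A + T_B = T₀.
T_A = T₀·b/(a+b) = 555.0·217/802.0 = 150.2 N·m; T_B = 404.8 N·m.
τ in each portion: τ_AC = 3.84×10^7 Pa, τ_CB = 1.04×10^8 Pa; maximum is in CB.
τ_max = T_CB·r/J = 404.8·0.0136/5.30×10^-8 = 1.036×10^8 Pa.

104000 kPa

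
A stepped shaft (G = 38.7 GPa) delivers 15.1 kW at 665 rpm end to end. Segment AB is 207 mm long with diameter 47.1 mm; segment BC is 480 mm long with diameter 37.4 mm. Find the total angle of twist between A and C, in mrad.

16.4 mrad

ω = 2π·665/60 = 69.64 rad/s, so T = P/ω = 15.1×10³ / 69.64 = 216.8 N·m.
J_AB = π(0.0471)⁴/32 = 4.83×10^-7 m⁴; J_BC = π(0.0374)⁴/32 = 1.92×10^-7 m⁴.
θ = (T/G)·Σ L_i/J_i = (216.8/38.7×10⁹)·(0.207/4.83×10^-7 + 0.480/1.92×10^-7) = 0.01640 rad.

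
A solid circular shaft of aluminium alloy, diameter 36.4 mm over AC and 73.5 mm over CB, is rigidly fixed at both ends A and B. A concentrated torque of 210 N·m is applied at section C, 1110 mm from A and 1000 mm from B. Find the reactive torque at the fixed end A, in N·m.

10.8 N·m

Compatibility: T_A·a/J_AC = T_B·b/J_CB with T_A + T_B = T₀.
J_AC = 1.72×10^-7 m⁴, J_CB = 2.87×10^-6 m⁴, so T_A = T₀·(J_AC/a)/((J_AC/a)+(J_CB/b)) = 10.80 N·m, T_B = 199.2 N·m.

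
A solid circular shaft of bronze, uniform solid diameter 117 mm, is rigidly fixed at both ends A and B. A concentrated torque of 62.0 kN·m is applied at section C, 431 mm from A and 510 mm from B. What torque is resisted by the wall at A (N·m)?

33600 N·m

With uniform GJ and both ends fixed, compatibility θ_AC = θ_CB gives T_A·a = T_B·b, together with T_A + T_B = T₀.
T_A = T₀·b/(a+b) = 62000·510/941.0 = 33600 N·m; T_B = 28400 N·m.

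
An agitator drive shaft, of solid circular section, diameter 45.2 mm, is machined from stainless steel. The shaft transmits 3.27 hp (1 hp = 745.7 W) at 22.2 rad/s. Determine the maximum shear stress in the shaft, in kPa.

ω = 22.2 rad/s, so T = P/ω = 3.27×745.7 / 22.20 = 109.8 N·m.
J = πd⁴/32 = π(0.0452)⁴/32 = 4.098×10^-7 m⁴.
τ_max = T·r/J = 109.8 × 0.0226 / 4.098×10^-7 = 6.058×10^6 Pa.

6060 kPa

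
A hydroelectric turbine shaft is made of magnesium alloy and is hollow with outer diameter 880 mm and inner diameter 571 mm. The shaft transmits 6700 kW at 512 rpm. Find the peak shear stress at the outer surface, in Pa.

ω = 2π·512/60 = 53.62 rad/s, so T = P/ω = 6700×10³ / 53.62 = 125000 N·m.
J = π(d_o⁴ − d_i⁴)/32 = π(0.880⁴ − 0.571⁴)/32 = 0.04844 m⁴.
τ_max = T·r/J = 125000 × 0.440 / 0.04844 = 1.135×10^6 Pa.

1.14e6 Pa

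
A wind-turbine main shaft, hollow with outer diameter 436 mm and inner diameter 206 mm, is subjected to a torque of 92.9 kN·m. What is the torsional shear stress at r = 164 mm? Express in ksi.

J = π(d_o⁴ − d_i⁴)/32 = π(0.436⁴ − 0.206⁴)/32 = 3.371×10^-3 m⁴.
Shear stress varies linearly with radius: τ = T·r/J = 92900 × 0.164 / 3.371×10^-3 = 4.520×10^6 Pa.

0.656 ksi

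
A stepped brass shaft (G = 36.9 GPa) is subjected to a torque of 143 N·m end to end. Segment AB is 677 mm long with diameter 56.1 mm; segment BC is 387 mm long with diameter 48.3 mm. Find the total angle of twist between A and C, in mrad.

5.50 mrad

J_AB = π(0.0561)⁴/32 = 9.72×10^-7 m⁴; J_BC = π(0.0483)⁴/32 = 5.34×10^-7 m⁴.
θ = (T/G)·Σ L_i/J_i = (143.0/36.9×10⁹)·(0.677/9.72×10^-7 + 0.387/5.34×10^-7) = 5.505×10^-3 rad.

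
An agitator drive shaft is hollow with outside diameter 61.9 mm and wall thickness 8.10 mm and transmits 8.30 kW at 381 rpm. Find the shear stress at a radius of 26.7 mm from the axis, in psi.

795 psi

ω = 2π·381/60 = 39.90 rad/s, so T = P/ω = 8.30×10³ / 39.90 = 208.0 N·m.
J = π(d_o⁴ − d_i⁴)/32 = π(0.0619⁴ − 0.0457⁴)/32 = 1.013×10^-6 m⁴.
Shear stress varies linearly with radius: τ = T·r/J = 208.0 × 0.0267 / 1.013×10^-6 = 5.483×10^6 Pa.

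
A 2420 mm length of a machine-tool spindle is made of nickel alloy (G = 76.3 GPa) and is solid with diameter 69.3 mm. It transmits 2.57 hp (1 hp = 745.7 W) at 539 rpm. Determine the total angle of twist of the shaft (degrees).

0.0272°

ω = 2π·539/60 = 56.44 rad/s, so T = P/ω = 2.57×745.7 / 56.44 = 33.95 N·m.
J = πd⁴/32 = π(0.0693)⁴/32 = 2.264×10^-6 m⁴.
θ = T·L/(G·J) = 33.95 × 2.42 / (76.3×10⁹ × 2.264×10^-6) = 4.756×10^-4 rad.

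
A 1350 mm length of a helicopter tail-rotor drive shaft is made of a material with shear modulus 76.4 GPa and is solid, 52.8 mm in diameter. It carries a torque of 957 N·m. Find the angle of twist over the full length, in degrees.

1.27°

J = πd⁴/32 = π(0.0528)⁴/32 = 7.630×10^-7 m⁴.
θ = T·L/(G·J) = 957.0 × 1.35 / (76.4×10⁹ × 7.630×10^-7) = 0.02216 rad.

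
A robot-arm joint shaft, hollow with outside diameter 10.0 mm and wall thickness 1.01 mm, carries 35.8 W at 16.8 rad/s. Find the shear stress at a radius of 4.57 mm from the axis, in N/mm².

ω = 16.8 rad/s, so T = P/ω = 35.8 / 16.80 = 2.131 N·m.
J = π(d_o⁴ − d_i⁴)/32 = π(0.0100⁴ − 0.00798⁴)/32 = 5.836×10^-10 m⁴.
Shear stress varies linearly with radius: τ = T·r/J = 2.131 × 0.00457 / 5.836×10^-10 = 1.669×10^7 Pa.

16.7 N/mm²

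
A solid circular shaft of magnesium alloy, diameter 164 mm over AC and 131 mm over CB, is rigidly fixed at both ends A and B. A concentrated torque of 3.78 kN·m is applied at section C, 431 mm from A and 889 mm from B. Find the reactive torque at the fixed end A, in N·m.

3160 N·m

Compatibility: T_A·a/J_AC = T_B·b/J_CB with T_A + T_B = T₀.
J_AC = 7.10×10^-5 m⁴, J_CB = 2.89×10^-5 m⁴, so T_A = T₀·(J_AC/a)/((J_AC/a)+(J_CB/b)) = 3157 N·m, T_B = 623.1 N·m.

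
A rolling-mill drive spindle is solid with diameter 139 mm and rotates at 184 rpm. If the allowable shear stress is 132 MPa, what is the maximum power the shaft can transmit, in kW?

J = πd⁴/32 = π(0.139)⁴/32 = 3.665×10^-5 m⁴.
T_max = τ_allow·J/r = 1.32×10^8 × 3.665×10^-5 / 0.0695 = 69610 N·m.
ω = 2π·184/60 = 19.27 rad/s, so P_max = T_max·ω = 1.341×10^6 W.

1340 kW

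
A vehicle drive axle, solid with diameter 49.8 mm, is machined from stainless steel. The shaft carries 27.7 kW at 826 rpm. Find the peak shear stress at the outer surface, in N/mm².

13.2 N/mm²

ω = 2π·826/60 = 86.50 rad/s, so T = P/ω = 27.7×10³ / 86.50 = 320.2 N·m.
J = πd⁴/32 = π(0.0498)⁴/32 = 6.038×10^-7 m⁴.
τ_max = T·r/J = 320.2 × 0.0249 / 6.038×10^-7 = 1.321×10^7 Pa.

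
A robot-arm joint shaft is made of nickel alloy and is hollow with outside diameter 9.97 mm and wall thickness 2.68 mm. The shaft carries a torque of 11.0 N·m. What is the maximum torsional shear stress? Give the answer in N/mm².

59.2 N/mm²

J = π(d_o⁴ − d_i⁴)/32 = π(0.00997⁴ − 0.00461⁴)/32 = 9.257×10^-10 m⁴.
τ_max = T·r/J = 11.00 × 0.00499 / 9.257×10^-10 = 5.924×10^7 Pa.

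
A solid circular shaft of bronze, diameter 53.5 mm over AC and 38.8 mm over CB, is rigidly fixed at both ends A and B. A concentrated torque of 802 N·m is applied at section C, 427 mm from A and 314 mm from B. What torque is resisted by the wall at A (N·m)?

583 N·m

Compatibility: T_A·a/J_AC = T_B·b/J_CB with T_A + T_B = T₀.
J_AC = 8.04×10^-7 m⁴, J_CB = 2.22×10^-7 m⁴, so T_A = T₀·(J_AC/a)/((J_AC/a)+(J_CB/b)) = 582.8 N·m, T_B = 219.2 N·m.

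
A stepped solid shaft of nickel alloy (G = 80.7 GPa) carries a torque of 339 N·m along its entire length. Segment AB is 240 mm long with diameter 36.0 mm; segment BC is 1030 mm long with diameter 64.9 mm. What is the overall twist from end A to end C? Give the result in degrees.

0.493°

J_AB = π(0.0360)⁴/32 = 1.65×10^-7 m⁴; J_BC = π(0.0649)⁴/32 = 1.74×10^-6 m⁴.
θ = (T/G)·Σ L_i/J_i = (339.0/80.7×10⁹)·(0.240/1.65×10^-7 + 1.03/1.74×10^-6) = 8.598×10^-3 rad.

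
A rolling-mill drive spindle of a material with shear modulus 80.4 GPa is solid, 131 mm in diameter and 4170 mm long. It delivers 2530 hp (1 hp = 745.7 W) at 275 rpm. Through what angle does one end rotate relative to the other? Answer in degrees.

ω = 2π·275/60 = 28.80 rad/s, so T = P/ω = 2530×745.7 / 28.80 = 65510 N·m.
J = πd⁴/32 = π(0.131)⁴/32 = 2.891×10^-5 m⁴.
θ = T·L/(G·J) = 65510 × 4.17 / (80.4×10⁹ × 2.891×10^-5) = 0.1175 rad.

6.73°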